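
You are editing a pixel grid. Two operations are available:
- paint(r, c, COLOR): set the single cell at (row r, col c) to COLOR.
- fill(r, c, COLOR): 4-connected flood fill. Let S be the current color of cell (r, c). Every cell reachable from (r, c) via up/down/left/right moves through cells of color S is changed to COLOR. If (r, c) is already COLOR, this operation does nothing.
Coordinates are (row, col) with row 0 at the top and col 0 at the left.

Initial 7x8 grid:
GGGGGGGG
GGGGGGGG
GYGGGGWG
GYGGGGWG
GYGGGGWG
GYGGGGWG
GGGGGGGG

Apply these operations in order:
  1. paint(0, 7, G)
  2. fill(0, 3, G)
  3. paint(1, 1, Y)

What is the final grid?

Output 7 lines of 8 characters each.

Answer: GGGGGGGG
GYGGGGGG
GYGGGGWG
GYGGGGWG
GYGGGGWG
GYGGGGWG
GGGGGGGG

Derivation:
After op 1 paint(0,7,G):
GGGGGGGG
GGGGGGGG
GYGGGGWG
GYGGGGWG
GYGGGGWG
GYGGGGWG
GGGGGGGG
After op 2 fill(0,3,G) [0 cells changed]:
GGGGGGGG
GGGGGGGG
GYGGGGWG
GYGGGGWG
GYGGGGWG
GYGGGGWG
GGGGGGGG
After op 3 paint(1,1,Y):
GGGGGGGG
GYGGGGGG
GYGGGGWG
GYGGGGWG
GYGGGGWG
GYGGGGWG
GGGGGGGG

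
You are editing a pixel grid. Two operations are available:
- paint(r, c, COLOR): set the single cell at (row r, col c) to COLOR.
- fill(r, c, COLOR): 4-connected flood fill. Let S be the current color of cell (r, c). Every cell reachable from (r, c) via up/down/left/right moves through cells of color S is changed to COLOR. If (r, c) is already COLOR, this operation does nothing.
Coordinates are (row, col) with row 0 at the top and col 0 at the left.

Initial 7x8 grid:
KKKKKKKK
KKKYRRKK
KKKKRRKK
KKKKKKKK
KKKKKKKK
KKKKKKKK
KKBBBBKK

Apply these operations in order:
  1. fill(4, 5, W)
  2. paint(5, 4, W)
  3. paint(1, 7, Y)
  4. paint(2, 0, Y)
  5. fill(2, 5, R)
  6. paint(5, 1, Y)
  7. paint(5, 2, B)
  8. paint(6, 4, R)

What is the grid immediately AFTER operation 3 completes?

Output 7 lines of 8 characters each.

Answer: WWWWWWWW
WWWYRRWY
WWWWRRWW
WWWWWWWW
WWWWWWWW
WWWWWWWW
WWBBBBWW

Derivation:
After op 1 fill(4,5,W) [47 cells changed]:
WWWWWWWW
WWWYRRWW
WWWWRRWW
WWWWWWWW
WWWWWWWW
WWWWWWWW
WWBBBBWW
After op 2 paint(5,4,W):
WWWWWWWW
WWWYRRWW
WWWWRRWW
WWWWWWWW
WWWWWWWW
WWWWWWWW
WWBBBBWW
After op 3 paint(1,7,Y):
WWWWWWWW
WWWYRRWY
WWWWRRWW
WWWWWWWW
WWWWWWWW
WWWWWWWW
WWBBBBWW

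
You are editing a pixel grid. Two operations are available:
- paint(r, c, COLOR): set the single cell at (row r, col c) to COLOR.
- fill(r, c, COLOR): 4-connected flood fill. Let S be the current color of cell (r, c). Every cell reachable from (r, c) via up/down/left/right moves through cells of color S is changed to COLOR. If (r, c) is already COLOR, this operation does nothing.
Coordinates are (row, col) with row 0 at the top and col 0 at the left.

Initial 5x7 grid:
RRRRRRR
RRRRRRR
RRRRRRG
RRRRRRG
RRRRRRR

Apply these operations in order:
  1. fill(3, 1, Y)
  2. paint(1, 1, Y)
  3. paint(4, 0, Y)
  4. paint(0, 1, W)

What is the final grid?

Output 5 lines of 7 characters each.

Answer: YWYYYYY
YYYYYYY
YYYYYYG
YYYYYYG
YYYYYYY

Derivation:
After op 1 fill(3,1,Y) [33 cells changed]:
YYYYYYY
YYYYYYY
YYYYYYG
YYYYYYG
YYYYYYY
After op 2 paint(1,1,Y):
YYYYYYY
YYYYYYY
YYYYYYG
YYYYYYG
YYYYYYY
After op 3 paint(4,0,Y):
YYYYYYY
YYYYYYY
YYYYYYG
YYYYYYG
YYYYYYY
After op 4 paint(0,1,W):
YWYYYYY
YYYYYYY
YYYYYYG
YYYYYYG
YYYYYYY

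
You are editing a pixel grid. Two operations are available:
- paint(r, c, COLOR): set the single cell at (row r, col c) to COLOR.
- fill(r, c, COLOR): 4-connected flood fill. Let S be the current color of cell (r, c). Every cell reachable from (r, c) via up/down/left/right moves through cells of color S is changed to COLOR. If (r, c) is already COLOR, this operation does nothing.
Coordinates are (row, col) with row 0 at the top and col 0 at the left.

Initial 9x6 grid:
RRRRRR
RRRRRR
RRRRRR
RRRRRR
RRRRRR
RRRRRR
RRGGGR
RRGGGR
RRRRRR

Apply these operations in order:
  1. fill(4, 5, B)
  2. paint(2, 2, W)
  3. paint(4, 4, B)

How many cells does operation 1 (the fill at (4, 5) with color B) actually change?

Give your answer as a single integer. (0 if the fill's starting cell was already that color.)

Answer: 48

Derivation:
After op 1 fill(4,5,B) [48 cells changed]:
BBBBBB
BBBBBB
BBBBBB
BBBBBB
BBBBBB
BBBBBB
BBGGGB
BBGGGB
BBBBBB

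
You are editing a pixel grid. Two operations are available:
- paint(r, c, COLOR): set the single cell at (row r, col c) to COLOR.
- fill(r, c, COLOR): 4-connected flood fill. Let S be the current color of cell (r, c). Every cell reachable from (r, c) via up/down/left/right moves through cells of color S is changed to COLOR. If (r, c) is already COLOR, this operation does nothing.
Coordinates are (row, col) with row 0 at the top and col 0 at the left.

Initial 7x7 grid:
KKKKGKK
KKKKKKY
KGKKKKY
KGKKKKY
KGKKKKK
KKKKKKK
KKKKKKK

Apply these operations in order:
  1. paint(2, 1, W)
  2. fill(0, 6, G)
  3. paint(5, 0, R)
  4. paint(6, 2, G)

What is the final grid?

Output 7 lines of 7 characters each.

Answer: GGGGGGG
GGGGGGY
GWGGGGY
GGGGGGY
GGGGGGG
RGGGGGG
GGGGGGG

Derivation:
After op 1 paint(2,1,W):
KKKKGKK
KKKKKKY
KWKKKKY
KGKKKKY
KGKKKKK
KKKKKKK
KKKKKKK
After op 2 fill(0,6,G) [42 cells changed]:
GGGGGGG
GGGGGGY
GWGGGGY
GGGGGGY
GGGGGGG
GGGGGGG
GGGGGGG
After op 3 paint(5,0,R):
GGGGGGG
GGGGGGY
GWGGGGY
GGGGGGY
GGGGGGG
RGGGGGG
GGGGGGG
After op 4 paint(6,2,G):
GGGGGGG
GGGGGGY
GWGGGGY
GGGGGGY
GGGGGGG
RGGGGGG
GGGGGGG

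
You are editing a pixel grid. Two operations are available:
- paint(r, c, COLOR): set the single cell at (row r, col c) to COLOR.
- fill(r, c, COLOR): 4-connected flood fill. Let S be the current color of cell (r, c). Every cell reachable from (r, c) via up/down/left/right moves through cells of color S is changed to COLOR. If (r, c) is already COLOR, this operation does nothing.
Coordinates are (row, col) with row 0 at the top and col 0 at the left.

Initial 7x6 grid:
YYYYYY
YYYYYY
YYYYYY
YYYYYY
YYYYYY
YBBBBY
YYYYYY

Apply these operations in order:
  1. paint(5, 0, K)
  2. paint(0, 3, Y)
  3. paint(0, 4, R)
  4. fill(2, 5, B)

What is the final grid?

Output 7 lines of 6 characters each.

After op 1 paint(5,0,K):
YYYYYY
YYYYYY
YYYYYY
YYYYYY
YYYYYY
KBBBBY
YYYYYY
After op 2 paint(0,3,Y):
YYYYYY
YYYYYY
YYYYYY
YYYYYY
YYYYYY
KBBBBY
YYYYYY
After op 3 paint(0,4,R):
YYYYRY
YYYYYY
YYYYYY
YYYYYY
YYYYYY
KBBBBY
YYYYYY
After op 4 fill(2,5,B) [36 cells changed]:
BBBBRB
BBBBBB
BBBBBB
BBBBBB
BBBBBB
KBBBBB
BBBBBB

Answer: BBBBRB
BBBBBB
BBBBBB
BBBBBB
BBBBBB
KBBBBB
BBBBBB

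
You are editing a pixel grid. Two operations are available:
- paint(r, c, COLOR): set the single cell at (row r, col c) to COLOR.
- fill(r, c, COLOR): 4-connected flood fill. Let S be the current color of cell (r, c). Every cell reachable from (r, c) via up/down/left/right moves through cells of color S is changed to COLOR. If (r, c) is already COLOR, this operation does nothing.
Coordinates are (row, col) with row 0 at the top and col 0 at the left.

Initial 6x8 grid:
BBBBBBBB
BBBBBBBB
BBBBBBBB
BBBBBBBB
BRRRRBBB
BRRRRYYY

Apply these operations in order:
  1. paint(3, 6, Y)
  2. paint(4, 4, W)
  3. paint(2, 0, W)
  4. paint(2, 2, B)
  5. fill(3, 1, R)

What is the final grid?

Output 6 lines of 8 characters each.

Answer: RRRRRRRR
RRRRRRRR
WRRRRRRR
RRRRRRYR
RRRRWRRR
RRRRRYYY

Derivation:
After op 1 paint(3,6,Y):
BBBBBBBB
BBBBBBBB
BBBBBBBB
BBBBBBYB
BRRRRBBB
BRRRRYYY
After op 2 paint(4,4,W):
BBBBBBBB
BBBBBBBB
BBBBBBBB
BBBBBBYB
BRRRWBBB
BRRRRYYY
After op 3 paint(2,0,W):
BBBBBBBB
BBBBBBBB
WBBBBBBB
BBBBBBYB
BRRRWBBB
BRRRRYYY
After op 4 paint(2,2,B):
BBBBBBBB
BBBBBBBB
WBBBBBBB
BBBBBBYB
BRRRWBBB
BRRRRYYY
After op 5 fill(3,1,R) [35 cells changed]:
RRRRRRRR
RRRRRRRR
WRRRRRRR
RRRRRRYR
RRRRWRRR
RRRRRYYY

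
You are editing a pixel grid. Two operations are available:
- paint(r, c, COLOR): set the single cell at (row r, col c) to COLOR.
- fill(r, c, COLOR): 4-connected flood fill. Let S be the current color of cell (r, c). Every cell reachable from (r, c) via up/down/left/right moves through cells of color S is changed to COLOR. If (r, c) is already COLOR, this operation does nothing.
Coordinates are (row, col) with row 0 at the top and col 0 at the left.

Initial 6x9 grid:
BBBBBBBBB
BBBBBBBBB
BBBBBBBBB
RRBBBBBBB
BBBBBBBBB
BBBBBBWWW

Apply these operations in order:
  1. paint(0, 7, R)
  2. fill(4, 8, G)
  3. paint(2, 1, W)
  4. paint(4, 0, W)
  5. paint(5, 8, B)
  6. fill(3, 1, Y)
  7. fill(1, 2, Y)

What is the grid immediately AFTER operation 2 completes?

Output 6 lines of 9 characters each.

After op 1 paint(0,7,R):
BBBBBBBRB
BBBBBBBBB
BBBBBBBBB
RRBBBBBBB
BBBBBBBBB
BBBBBBWWW
After op 2 fill(4,8,G) [48 cells changed]:
GGGGGGGRG
GGGGGGGGG
GGGGGGGGG
RRGGGGGGG
GGGGGGGGG
GGGGGGWWW

Answer: GGGGGGGRG
GGGGGGGGG
GGGGGGGGG
RRGGGGGGG
GGGGGGGGG
GGGGGGWWW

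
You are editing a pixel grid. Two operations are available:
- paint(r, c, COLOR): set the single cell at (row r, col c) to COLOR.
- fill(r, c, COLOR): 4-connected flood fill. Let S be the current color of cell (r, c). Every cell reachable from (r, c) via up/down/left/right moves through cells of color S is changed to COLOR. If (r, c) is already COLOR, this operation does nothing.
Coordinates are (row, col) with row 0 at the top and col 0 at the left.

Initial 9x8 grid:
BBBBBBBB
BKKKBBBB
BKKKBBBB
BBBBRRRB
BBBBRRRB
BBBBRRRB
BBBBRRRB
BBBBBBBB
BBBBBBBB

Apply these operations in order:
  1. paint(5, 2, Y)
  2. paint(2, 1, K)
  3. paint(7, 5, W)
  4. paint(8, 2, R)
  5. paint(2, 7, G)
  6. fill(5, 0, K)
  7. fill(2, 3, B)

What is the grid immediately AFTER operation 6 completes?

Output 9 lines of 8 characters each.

Answer: KKKKKKKK
KKKKKKKK
KKKKKKKG
KKKKRRRK
KKKKRRRK
KKYKRRRK
KKKKRRRK
KKKKKWKK
KKRKKKKK

Derivation:
After op 1 paint(5,2,Y):
BBBBBBBB
BKKKBBBB
BKKKBBBB
BBBBRRRB
BBBBRRRB
BBYBRRRB
BBBBRRRB
BBBBBBBB
BBBBBBBB
After op 2 paint(2,1,K):
BBBBBBBB
BKKKBBBB
BKKKBBBB
BBBBRRRB
BBBBRRRB
BBYBRRRB
BBBBRRRB
BBBBBBBB
BBBBBBBB
After op 3 paint(7,5,W):
BBBBBBBB
BKKKBBBB
BKKKBBBB
BBBBRRRB
BBBBRRRB
BBYBRRRB
BBBBRRRB
BBBBBWBB
BBBBBBBB
After op 4 paint(8,2,R):
BBBBBBBB
BKKKBBBB
BKKKBBBB
BBBBRRRB
BBBBRRRB
BBYBRRRB
BBBBRRRB
BBBBBWBB
BBRBBBBB
After op 5 paint(2,7,G):
BBBBBBBB
BKKKBBBB
BKKKBBBG
BBBBRRRB
BBBBRRRB
BBYBRRRB
BBBBRRRB
BBBBBWBB
BBRBBBBB
After op 6 fill(5,0,K) [50 cells changed]:
KKKKKKKK
KKKKKKKK
KKKKKKKG
KKKKRRRK
KKKKRRRK
KKYKRRRK
KKKKRRRK
KKKKKWKK
KKRKKKKK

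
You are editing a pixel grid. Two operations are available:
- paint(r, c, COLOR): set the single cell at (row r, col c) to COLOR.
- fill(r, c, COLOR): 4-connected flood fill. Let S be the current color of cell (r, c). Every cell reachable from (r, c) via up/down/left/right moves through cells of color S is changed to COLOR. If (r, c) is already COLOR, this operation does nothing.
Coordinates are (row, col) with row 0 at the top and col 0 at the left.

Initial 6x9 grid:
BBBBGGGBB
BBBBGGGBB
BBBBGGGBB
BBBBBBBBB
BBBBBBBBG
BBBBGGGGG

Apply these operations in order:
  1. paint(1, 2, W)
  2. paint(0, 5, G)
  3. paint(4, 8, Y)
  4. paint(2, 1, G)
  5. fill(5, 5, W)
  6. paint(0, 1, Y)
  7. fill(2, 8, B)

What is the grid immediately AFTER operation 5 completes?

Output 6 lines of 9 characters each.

After op 1 paint(1,2,W):
BBBBGGGBB
BBWBGGGBB
BBBBGGGBB
BBBBBBBBB
BBBBBBBBG
BBBBGGGGG
After op 2 paint(0,5,G):
BBBBGGGBB
BBWBGGGBB
BBBBGGGBB
BBBBBBBBB
BBBBBBBBG
BBBBGGGGG
After op 3 paint(4,8,Y):
BBBBGGGBB
BBWBGGGBB
BBBBGGGBB
BBBBBBBBB
BBBBBBBBY
BBBBGGGGG
After op 4 paint(2,1,G):
BBBBGGGBB
BBWBGGGBB
BGBBGGGBB
BBBBBBBBB
BBBBBBBBY
BBBBGGGGG
After op 5 fill(5,5,W) [5 cells changed]:
BBBBGGGBB
BBWBGGGBB
BGBBGGGBB
BBBBBBBBB
BBBBBBBBY
BBBBWWWWW

Answer: BBBBGGGBB
BBWBGGGBB
BGBBGGGBB
BBBBBBBBB
BBBBBBBBY
BBBBWWWWW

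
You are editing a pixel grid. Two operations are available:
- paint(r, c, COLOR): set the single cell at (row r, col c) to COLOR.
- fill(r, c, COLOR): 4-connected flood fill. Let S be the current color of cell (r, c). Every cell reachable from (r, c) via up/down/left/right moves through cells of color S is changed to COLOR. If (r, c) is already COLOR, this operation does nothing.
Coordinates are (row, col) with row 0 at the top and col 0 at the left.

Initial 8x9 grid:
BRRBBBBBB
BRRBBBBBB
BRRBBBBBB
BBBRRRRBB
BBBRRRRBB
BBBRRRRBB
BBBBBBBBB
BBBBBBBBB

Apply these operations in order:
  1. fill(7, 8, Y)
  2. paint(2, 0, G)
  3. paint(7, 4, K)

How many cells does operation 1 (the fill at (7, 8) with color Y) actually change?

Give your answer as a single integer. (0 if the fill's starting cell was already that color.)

Answer: 54

Derivation:
After op 1 fill(7,8,Y) [54 cells changed]:
YRRYYYYYY
YRRYYYYYY
YRRYYYYYY
YYYRRRRYY
YYYRRRRYY
YYYRRRRYY
YYYYYYYYY
YYYYYYYYY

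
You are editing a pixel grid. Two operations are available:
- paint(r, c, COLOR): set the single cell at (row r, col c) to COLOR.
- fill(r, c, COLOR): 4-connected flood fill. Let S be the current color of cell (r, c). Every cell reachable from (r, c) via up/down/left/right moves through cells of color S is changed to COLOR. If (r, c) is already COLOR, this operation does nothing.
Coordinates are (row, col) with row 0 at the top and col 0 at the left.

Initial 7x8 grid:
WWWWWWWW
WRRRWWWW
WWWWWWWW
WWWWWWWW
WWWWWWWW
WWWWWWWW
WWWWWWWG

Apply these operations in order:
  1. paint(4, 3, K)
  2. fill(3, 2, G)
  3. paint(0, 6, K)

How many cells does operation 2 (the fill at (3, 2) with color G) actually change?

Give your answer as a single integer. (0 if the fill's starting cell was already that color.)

After op 1 paint(4,3,K):
WWWWWWWW
WRRRWWWW
WWWWWWWW
WWWWWWWW
WWWKWWWW
WWWWWWWW
WWWWWWWG
After op 2 fill(3,2,G) [51 cells changed]:
GGGGGGGG
GRRRGGGG
GGGGGGGG
GGGGGGGG
GGGKGGGG
GGGGGGGG
GGGGGGGG

Answer: 51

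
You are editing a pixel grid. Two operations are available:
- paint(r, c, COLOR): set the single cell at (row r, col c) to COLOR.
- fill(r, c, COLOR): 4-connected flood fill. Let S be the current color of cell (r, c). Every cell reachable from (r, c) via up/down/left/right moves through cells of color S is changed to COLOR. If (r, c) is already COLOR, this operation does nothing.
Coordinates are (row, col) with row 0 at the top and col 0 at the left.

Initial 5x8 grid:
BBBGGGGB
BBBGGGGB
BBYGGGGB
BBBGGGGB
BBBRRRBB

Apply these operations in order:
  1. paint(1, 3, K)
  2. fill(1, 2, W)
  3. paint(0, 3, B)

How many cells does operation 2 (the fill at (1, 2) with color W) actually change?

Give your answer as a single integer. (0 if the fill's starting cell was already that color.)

Answer: 14

Derivation:
After op 1 paint(1,3,K):
BBBGGGGB
BBBKGGGB
BBYGGGGB
BBBGGGGB
BBBRRRBB
After op 2 fill(1,2,W) [14 cells changed]:
WWWGGGGB
WWWKGGGB
WWYGGGGB
WWWGGGGB
WWWRRRBB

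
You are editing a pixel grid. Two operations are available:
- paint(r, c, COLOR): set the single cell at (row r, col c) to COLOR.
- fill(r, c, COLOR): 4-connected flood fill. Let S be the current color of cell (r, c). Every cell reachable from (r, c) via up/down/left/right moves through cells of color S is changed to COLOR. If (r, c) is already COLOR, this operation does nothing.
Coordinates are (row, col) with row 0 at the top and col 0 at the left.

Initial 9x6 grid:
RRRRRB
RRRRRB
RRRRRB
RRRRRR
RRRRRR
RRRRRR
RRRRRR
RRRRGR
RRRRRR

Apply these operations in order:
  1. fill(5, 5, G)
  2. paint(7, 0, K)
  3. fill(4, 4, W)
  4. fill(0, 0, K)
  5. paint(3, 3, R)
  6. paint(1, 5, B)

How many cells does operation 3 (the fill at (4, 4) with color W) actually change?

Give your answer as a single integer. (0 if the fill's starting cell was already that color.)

Answer: 50

Derivation:
After op 1 fill(5,5,G) [50 cells changed]:
GGGGGB
GGGGGB
GGGGGB
GGGGGG
GGGGGG
GGGGGG
GGGGGG
GGGGGG
GGGGGG
After op 2 paint(7,0,K):
GGGGGB
GGGGGB
GGGGGB
GGGGGG
GGGGGG
GGGGGG
GGGGGG
KGGGGG
GGGGGG
After op 3 fill(4,4,W) [50 cells changed]:
WWWWWB
WWWWWB
WWWWWB
WWWWWW
WWWWWW
WWWWWW
WWWWWW
KWWWWW
WWWWWW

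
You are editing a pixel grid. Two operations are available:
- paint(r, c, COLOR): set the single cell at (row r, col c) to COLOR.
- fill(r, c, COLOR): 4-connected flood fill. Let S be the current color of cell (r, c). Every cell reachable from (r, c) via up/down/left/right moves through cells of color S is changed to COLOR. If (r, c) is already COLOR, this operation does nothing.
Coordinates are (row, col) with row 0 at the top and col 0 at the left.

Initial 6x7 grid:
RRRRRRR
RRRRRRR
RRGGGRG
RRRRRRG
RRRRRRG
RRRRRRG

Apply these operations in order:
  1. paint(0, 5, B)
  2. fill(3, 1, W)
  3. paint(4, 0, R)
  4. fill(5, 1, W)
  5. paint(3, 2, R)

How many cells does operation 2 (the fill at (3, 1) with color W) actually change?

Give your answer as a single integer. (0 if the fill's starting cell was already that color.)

After op 1 paint(0,5,B):
RRRRRBR
RRRRRRR
RRGGGRG
RRRRRRG
RRRRRRG
RRRRRRG
After op 2 fill(3,1,W) [34 cells changed]:
WWWWWBW
WWWWWWW
WWGGGWG
WWWWWWG
WWWWWWG
WWWWWWG

Answer: 34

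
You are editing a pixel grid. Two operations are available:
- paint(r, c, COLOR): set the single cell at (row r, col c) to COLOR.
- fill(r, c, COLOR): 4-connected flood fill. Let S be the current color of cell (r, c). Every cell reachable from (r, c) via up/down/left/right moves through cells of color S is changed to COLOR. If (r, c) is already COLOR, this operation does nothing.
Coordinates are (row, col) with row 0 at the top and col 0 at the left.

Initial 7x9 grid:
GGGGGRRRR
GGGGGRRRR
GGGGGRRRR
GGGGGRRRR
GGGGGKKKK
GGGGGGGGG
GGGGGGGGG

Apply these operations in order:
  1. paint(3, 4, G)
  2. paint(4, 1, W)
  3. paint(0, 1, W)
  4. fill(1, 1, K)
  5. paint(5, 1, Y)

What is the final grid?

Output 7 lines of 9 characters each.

Answer: KWKKKRRRR
KKKKKRRRR
KKKKKRRRR
KKKKKRRRR
KWKKKKKKK
KYKKKKKKK
KKKKKKKKK

Derivation:
After op 1 paint(3,4,G):
GGGGGRRRR
GGGGGRRRR
GGGGGRRRR
GGGGGRRRR
GGGGGKKKK
GGGGGGGGG
GGGGGGGGG
After op 2 paint(4,1,W):
GGGGGRRRR
GGGGGRRRR
GGGGGRRRR
GGGGGRRRR
GWGGGKKKK
GGGGGGGGG
GGGGGGGGG
After op 3 paint(0,1,W):
GWGGGRRRR
GGGGGRRRR
GGGGGRRRR
GGGGGRRRR
GWGGGKKKK
GGGGGGGGG
GGGGGGGGG
After op 4 fill(1,1,K) [41 cells changed]:
KWKKKRRRR
KKKKKRRRR
KKKKKRRRR
KKKKKRRRR
KWKKKKKKK
KKKKKKKKK
KKKKKKKKK
After op 5 paint(5,1,Y):
KWKKKRRRR
KKKKKRRRR
KKKKKRRRR
KKKKKRRRR
KWKKKKKKK
KYKKKKKKK
KKKKKKKKK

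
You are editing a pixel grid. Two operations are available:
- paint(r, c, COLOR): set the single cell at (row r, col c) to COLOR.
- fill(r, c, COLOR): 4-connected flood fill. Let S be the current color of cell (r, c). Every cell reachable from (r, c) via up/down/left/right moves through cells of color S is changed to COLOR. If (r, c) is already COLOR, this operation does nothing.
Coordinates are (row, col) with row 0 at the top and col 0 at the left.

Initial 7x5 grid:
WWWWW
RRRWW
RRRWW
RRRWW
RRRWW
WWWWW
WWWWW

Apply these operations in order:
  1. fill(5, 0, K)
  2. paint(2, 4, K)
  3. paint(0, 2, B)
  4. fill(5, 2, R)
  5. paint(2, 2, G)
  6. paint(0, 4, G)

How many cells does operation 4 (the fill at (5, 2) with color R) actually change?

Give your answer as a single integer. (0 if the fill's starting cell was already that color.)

After op 1 fill(5,0,K) [23 cells changed]:
KKKKK
RRRKK
RRRKK
RRRKK
RRRKK
KKKKK
KKKKK
After op 2 paint(2,4,K):
KKKKK
RRRKK
RRRKK
RRRKK
RRRKK
KKKKK
KKKKK
After op 3 paint(0,2,B):
KKBKK
RRRKK
RRRKK
RRRKK
RRRKK
KKKKK
KKKKK
After op 4 fill(5,2,R) [20 cells changed]:
KKBRR
RRRRR
RRRRR
RRRRR
RRRRR
RRRRR
RRRRR

Answer: 20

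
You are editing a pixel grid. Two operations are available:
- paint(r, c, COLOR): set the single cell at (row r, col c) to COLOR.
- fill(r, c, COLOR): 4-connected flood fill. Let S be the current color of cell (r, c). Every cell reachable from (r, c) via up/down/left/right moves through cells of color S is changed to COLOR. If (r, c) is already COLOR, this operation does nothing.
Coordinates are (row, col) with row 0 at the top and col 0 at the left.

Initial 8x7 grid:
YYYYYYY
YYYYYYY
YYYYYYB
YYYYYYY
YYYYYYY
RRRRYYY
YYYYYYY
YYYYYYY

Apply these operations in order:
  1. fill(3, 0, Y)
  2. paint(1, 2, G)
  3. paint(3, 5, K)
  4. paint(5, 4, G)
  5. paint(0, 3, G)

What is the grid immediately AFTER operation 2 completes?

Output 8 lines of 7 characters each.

After op 1 fill(3,0,Y) [0 cells changed]:
YYYYYYY
YYYYYYY
YYYYYYB
YYYYYYY
YYYYYYY
RRRRYYY
YYYYYYY
YYYYYYY
After op 2 paint(1,2,G):
YYYYYYY
YYGYYYY
YYYYYYB
YYYYYYY
YYYYYYY
RRRRYYY
YYYYYYY
YYYYYYY

Answer: YYYYYYY
YYGYYYY
YYYYYYB
YYYYYYY
YYYYYYY
RRRRYYY
YYYYYYY
YYYYYYY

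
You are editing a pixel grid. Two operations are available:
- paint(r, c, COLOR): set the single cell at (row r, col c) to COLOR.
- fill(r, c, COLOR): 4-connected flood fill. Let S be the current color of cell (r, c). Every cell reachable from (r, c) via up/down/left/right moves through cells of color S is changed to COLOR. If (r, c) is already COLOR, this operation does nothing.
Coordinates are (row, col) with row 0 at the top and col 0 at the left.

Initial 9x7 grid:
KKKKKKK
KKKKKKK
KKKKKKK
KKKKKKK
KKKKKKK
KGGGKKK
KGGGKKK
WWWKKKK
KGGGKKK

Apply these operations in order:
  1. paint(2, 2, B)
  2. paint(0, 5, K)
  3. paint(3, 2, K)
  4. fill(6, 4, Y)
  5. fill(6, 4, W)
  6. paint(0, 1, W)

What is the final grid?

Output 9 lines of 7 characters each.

Answer: WWWWWWW
WWWWWWW
WWBWWWW
WWWWWWW
WWWWWWW
WGGGWWW
WGGGWWW
WWWWWWW
KGGGWWW

Derivation:
After op 1 paint(2,2,B):
KKKKKKK
KKKKKKK
KKBKKKK
KKKKKKK
KKKKKKK
KGGGKKK
KGGGKKK
WWWKKKK
KGGGKKK
After op 2 paint(0,5,K):
KKKKKKK
KKKKKKK
KKBKKKK
KKKKKKK
KKKKKKK
KGGGKKK
KGGGKKK
WWWKKKK
KGGGKKK
After op 3 paint(3,2,K):
KKKKKKK
KKKKKKK
KKBKKKK
KKKKKKK
KKKKKKK
KGGGKKK
KGGGKKK
WWWKKKK
KGGGKKK
After op 4 fill(6,4,Y) [49 cells changed]:
YYYYYYY
YYYYYYY
YYBYYYY
YYYYYYY
YYYYYYY
YGGGYYY
YGGGYYY
WWWYYYY
KGGGYYY
After op 5 fill(6,4,W) [49 cells changed]:
WWWWWWW
WWWWWWW
WWBWWWW
WWWWWWW
WWWWWWW
WGGGWWW
WGGGWWW
WWWWWWW
KGGGWWW
After op 6 paint(0,1,W):
WWWWWWW
WWWWWWW
WWBWWWW
WWWWWWW
WWWWWWW
WGGGWWW
WGGGWWW
WWWWWWW
KGGGWWW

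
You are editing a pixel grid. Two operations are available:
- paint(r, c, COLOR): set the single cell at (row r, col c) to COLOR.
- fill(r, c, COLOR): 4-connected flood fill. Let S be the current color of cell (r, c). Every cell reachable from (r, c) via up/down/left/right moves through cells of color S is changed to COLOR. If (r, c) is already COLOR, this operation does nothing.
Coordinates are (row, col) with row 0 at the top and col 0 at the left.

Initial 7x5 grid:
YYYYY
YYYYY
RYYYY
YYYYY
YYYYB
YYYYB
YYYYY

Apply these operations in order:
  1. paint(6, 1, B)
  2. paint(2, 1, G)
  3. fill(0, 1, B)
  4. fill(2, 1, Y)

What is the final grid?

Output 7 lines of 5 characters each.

Answer: BBBBB
BBBBB
RYBBB
BBBBB
BBBBB
BBBBB
BBBBB

Derivation:
After op 1 paint(6,1,B):
YYYYY
YYYYY
RYYYY
YYYYY
YYYYB
YYYYB
YBYYY
After op 2 paint(2,1,G):
YYYYY
YYYYY
RGYYY
YYYYY
YYYYB
YYYYB
YBYYY
After op 3 fill(0,1,B) [30 cells changed]:
BBBBB
BBBBB
RGBBB
BBBBB
BBBBB
BBBBB
BBBBB
After op 4 fill(2,1,Y) [1 cells changed]:
BBBBB
BBBBB
RYBBB
BBBBB
BBBBB
BBBBB
BBBBB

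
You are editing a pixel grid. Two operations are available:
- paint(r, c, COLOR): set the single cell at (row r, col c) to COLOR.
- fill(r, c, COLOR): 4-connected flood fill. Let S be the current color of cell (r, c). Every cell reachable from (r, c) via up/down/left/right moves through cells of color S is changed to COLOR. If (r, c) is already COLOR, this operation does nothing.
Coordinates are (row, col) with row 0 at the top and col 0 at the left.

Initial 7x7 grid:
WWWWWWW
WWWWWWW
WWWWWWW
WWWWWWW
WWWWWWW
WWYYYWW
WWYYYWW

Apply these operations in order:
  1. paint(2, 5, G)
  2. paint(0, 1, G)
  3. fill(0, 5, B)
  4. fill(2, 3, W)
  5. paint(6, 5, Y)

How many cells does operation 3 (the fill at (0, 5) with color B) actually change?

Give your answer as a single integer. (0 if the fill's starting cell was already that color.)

After op 1 paint(2,5,G):
WWWWWWW
WWWWWWW
WWWWWGW
WWWWWWW
WWWWWWW
WWYYYWW
WWYYYWW
After op 2 paint(0,1,G):
WGWWWWW
WWWWWWW
WWWWWGW
WWWWWWW
WWWWWWW
WWYYYWW
WWYYYWW
After op 3 fill(0,5,B) [41 cells changed]:
BGBBBBB
BBBBBBB
BBBBBGB
BBBBBBB
BBBBBBB
BBYYYBB
BBYYYBB

Answer: 41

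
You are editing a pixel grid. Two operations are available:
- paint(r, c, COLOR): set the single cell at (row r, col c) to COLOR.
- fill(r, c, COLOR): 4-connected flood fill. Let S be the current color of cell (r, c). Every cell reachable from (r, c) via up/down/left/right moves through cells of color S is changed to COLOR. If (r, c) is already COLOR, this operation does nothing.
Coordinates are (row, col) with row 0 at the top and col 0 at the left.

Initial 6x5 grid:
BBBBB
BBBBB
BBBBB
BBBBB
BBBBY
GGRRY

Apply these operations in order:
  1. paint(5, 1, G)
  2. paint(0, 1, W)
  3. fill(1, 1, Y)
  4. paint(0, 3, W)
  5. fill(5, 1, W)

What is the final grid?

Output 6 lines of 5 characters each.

After op 1 paint(5,1,G):
BBBBB
BBBBB
BBBBB
BBBBB
BBBBY
GGRRY
After op 2 paint(0,1,W):
BWBBB
BBBBB
BBBBB
BBBBB
BBBBY
GGRRY
After op 3 fill(1,1,Y) [23 cells changed]:
YWYYY
YYYYY
YYYYY
YYYYY
YYYYY
GGRRY
After op 4 paint(0,3,W):
YWYWY
YYYYY
YYYYY
YYYYY
YYYYY
GGRRY
After op 5 fill(5,1,W) [2 cells changed]:
YWYWY
YYYYY
YYYYY
YYYYY
YYYYY
WWRRY

Answer: YWYWY
YYYYY
YYYYY
YYYYY
YYYYY
WWRRY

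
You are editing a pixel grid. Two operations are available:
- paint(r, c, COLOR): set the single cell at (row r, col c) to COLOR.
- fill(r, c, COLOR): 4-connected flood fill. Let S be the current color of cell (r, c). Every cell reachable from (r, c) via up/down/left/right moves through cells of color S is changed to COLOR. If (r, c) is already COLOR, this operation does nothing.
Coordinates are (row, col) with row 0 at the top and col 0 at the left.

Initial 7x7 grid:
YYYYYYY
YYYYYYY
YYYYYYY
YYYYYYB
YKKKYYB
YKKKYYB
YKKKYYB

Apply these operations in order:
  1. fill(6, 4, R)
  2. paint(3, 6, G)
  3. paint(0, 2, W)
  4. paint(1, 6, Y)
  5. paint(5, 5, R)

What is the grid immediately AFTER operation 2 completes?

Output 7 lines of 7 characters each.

Answer: RRRRRRR
RRRRRRR
RRRRRRR
RRRRRRG
RKKKRRB
RKKKRRB
RKKKRRB

Derivation:
After op 1 fill(6,4,R) [36 cells changed]:
RRRRRRR
RRRRRRR
RRRRRRR
RRRRRRB
RKKKRRB
RKKKRRB
RKKKRRB
After op 2 paint(3,6,G):
RRRRRRR
RRRRRRR
RRRRRRR
RRRRRRG
RKKKRRB
RKKKRRB
RKKKRRB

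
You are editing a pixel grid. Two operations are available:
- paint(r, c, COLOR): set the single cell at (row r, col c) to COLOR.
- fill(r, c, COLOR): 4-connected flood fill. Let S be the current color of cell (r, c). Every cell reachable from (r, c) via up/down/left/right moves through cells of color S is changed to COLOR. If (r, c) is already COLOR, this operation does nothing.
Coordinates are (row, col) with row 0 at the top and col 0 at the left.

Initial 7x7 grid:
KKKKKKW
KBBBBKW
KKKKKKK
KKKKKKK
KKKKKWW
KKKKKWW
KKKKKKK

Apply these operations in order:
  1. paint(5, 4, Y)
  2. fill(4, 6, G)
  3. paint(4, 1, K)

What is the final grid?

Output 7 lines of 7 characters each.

Answer: KKKKKKW
KBBBBKW
KKKKKKK
KKKKKKK
KKKKKGG
KKKKYGG
KKKKKKK

Derivation:
After op 1 paint(5,4,Y):
KKKKKKW
KBBBBKW
KKKKKKK
KKKKKKK
KKKKKWW
KKKKYWW
KKKKKKK
After op 2 fill(4,6,G) [4 cells changed]:
KKKKKKW
KBBBBKW
KKKKKKK
KKKKKKK
KKKKKGG
KKKKYGG
KKKKKKK
After op 3 paint(4,1,K):
KKKKKKW
KBBBBKW
KKKKKKK
KKKKKKK
KKKKKGG
KKKKYGG
KKKKKKK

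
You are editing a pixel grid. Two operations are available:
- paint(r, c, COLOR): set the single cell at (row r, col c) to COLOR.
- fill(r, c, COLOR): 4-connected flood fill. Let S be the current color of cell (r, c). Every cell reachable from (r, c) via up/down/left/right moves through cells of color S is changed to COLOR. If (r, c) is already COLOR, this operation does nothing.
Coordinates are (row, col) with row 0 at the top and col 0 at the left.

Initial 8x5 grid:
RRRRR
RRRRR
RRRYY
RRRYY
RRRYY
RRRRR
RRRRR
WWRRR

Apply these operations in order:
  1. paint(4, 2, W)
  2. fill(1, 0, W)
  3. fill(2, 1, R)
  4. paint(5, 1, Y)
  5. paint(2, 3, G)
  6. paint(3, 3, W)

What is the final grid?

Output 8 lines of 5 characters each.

After op 1 paint(4,2,W):
RRRRR
RRRRR
RRRYY
RRRYY
RRWYY
RRRRR
RRRRR
WWRRR
After op 2 fill(1,0,W) [31 cells changed]:
WWWWW
WWWWW
WWWYY
WWWYY
WWWYY
WWWWW
WWWWW
WWWWW
After op 3 fill(2,1,R) [34 cells changed]:
RRRRR
RRRRR
RRRYY
RRRYY
RRRYY
RRRRR
RRRRR
RRRRR
After op 4 paint(5,1,Y):
RRRRR
RRRRR
RRRYY
RRRYY
RRRYY
RYRRR
RRRRR
RRRRR
After op 5 paint(2,3,G):
RRRRR
RRRRR
RRRGY
RRRYY
RRRYY
RYRRR
RRRRR
RRRRR
After op 6 paint(3,3,W):
RRRRR
RRRRR
RRRGY
RRRWY
RRRYY
RYRRR
RRRRR
RRRRR

Answer: RRRRR
RRRRR
RRRGY
RRRWY
RRRYY
RYRRR
RRRRR
RRRRR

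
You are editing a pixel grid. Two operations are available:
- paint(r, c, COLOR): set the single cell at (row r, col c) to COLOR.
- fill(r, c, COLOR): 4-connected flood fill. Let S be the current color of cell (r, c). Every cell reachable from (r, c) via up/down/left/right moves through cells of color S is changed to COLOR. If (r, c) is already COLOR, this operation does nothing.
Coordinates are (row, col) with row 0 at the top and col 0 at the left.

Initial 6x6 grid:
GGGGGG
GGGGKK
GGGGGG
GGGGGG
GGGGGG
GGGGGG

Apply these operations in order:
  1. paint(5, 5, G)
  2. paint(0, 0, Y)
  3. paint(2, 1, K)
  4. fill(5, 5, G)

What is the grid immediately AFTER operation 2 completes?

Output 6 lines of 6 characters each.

Answer: YGGGGG
GGGGKK
GGGGGG
GGGGGG
GGGGGG
GGGGGG

Derivation:
After op 1 paint(5,5,G):
GGGGGG
GGGGKK
GGGGGG
GGGGGG
GGGGGG
GGGGGG
After op 2 paint(0,0,Y):
YGGGGG
GGGGKK
GGGGGG
GGGGGG
GGGGGG
GGGGGG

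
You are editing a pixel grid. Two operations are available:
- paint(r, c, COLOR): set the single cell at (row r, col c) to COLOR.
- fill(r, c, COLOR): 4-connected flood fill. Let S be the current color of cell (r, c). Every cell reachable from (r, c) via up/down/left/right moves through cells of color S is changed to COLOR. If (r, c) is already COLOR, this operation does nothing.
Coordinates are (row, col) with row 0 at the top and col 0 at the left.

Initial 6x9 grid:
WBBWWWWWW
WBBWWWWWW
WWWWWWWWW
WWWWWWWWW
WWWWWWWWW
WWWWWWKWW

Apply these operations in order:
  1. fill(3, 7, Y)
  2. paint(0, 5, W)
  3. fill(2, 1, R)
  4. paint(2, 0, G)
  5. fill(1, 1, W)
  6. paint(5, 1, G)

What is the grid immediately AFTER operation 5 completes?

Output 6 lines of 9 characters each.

After op 1 fill(3,7,Y) [49 cells changed]:
YBBYYYYYY
YBBYYYYYY
YYYYYYYYY
YYYYYYYYY
YYYYYYYYY
YYYYYYKYY
After op 2 paint(0,5,W):
YBBYYWYYY
YBBYYYYYY
YYYYYYYYY
YYYYYYYYY
YYYYYYYYY
YYYYYYKYY
After op 3 fill(2,1,R) [48 cells changed]:
RBBRRWRRR
RBBRRRRRR
RRRRRRRRR
RRRRRRRRR
RRRRRRRRR
RRRRRRKRR
After op 4 paint(2,0,G):
RBBRRWRRR
RBBRRRRRR
GRRRRRRRR
RRRRRRRRR
RRRRRRRRR
RRRRRRKRR
After op 5 fill(1,1,W) [4 cells changed]:
RWWRRWRRR
RWWRRRRRR
GRRRRRRRR
RRRRRRRRR
RRRRRRRRR
RRRRRRKRR

Answer: RWWRRWRRR
RWWRRRRRR
GRRRRRRRR
RRRRRRRRR
RRRRRRRRR
RRRRRRKRR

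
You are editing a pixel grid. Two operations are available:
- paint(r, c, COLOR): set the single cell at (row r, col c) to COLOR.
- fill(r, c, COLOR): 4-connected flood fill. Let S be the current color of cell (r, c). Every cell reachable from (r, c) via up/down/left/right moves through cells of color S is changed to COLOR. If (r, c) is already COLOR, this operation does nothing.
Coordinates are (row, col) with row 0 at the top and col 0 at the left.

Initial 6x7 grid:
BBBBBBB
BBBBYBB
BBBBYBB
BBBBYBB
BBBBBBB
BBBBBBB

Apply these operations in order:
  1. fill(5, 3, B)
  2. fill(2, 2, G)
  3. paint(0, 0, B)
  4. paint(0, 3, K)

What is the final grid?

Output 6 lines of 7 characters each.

After op 1 fill(5,3,B) [0 cells changed]:
BBBBBBB
BBBBYBB
BBBBYBB
BBBBYBB
BBBBBBB
BBBBBBB
After op 2 fill(2,2,G) [39 cells changed]:
GGGGGGG
GGGGYGG
GGGGYGG
GGGGYGG
GGGGGGG
GGGGGGG
After op 3 paint(0,0,B):
BGGGGGG
GGGGYGG
GGGGYGG
GGGGYGG
GGGGGGG
GGGGGGG
After op 4 paint(0,3,K):
BGGKGGG
GGGGYGG
GGGGYGG
GGGGYGG
GGGGGGG
GGGGGGG

Answer: BGGKGGG
GGGGYGG
GGGGYGG
GGGGYGG
GGGGGGG
GGGGGGG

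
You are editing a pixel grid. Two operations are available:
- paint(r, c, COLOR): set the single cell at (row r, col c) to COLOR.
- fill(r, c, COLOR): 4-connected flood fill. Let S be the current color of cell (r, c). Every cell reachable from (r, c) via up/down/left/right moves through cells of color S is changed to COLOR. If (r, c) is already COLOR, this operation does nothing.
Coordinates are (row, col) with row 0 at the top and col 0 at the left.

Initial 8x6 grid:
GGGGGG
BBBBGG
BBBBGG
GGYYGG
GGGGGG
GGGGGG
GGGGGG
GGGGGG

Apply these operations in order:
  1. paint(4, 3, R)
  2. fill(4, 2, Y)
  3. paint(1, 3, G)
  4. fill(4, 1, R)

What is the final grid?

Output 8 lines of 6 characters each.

After op 1 paint(4,3,R):
GGGGGG
BBBBGG
BBBBGG
GGYYGG
GGGRGG
GGGGGG
GGGGGG
GGGGGG
After op 2 fill(4,2,Y) [37 cells changed]:
YYYYYY
BBBBYY
BBBBYY
YYYYYY
YYYRYY
YYYYYY
YYYYYY
YYYYYY
After op 3 paint(1,3,G):
YYYYYY
BBBGYY
BBBBYY
YYYYYY
YYYRYY
YYYYYY
YYYYYY
YYYYYY
After op 4 fill(4,1,R) [39 cells changed]:
RRRRRR
BBBGRR
BBBBRR
RRRRRR
RRRRRR
RRRRRR
RRRRRR
RRRRRR

Answer: RRRRRR
BBBGRR
BBBBRR
RRRRRR
RRRRRR
RRRRRR
RRRRRR
RRRRRR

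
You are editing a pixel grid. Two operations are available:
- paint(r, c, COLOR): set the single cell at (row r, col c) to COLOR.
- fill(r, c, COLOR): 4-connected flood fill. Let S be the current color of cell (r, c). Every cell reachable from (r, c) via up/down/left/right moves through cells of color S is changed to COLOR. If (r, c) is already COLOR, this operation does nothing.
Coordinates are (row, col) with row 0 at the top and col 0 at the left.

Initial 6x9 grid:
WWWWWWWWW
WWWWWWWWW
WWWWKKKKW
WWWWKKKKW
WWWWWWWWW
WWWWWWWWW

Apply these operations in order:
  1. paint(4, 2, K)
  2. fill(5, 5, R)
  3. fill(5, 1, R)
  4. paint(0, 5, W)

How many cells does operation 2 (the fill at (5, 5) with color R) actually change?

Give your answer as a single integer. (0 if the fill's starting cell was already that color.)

After op 1 paint(4,2,K):
WWWWWWWWW
WWWWWWWWW
WWWWKKKKW
WWWWKKKKW
WWKWWWWWW
WWWWWWWWW
After op 2 fill(5,5,R) [45 cells changed]:
RRRRRRRRR
RRRRRRRRR
RRRRKKKKR
RRRRKKKKR
RRKRRRRRR
RRRRRRRRR

Answer: 45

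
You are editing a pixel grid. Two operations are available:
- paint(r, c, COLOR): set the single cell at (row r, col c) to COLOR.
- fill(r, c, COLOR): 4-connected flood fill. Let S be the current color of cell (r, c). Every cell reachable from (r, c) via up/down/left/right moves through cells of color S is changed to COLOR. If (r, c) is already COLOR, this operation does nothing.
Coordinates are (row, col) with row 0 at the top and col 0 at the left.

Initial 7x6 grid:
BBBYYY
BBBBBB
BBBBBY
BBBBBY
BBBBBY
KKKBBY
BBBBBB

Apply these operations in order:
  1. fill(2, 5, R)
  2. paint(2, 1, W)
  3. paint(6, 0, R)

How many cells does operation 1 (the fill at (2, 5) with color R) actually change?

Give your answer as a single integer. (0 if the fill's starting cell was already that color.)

Answer: 4

Derivation:
After op 1 fill(2,5,R) [4 cells changed]:
BBBYYY
BBBBBB
BBBBBR
BBBBBR
BBBBBR
KKKBBR
BBBBBB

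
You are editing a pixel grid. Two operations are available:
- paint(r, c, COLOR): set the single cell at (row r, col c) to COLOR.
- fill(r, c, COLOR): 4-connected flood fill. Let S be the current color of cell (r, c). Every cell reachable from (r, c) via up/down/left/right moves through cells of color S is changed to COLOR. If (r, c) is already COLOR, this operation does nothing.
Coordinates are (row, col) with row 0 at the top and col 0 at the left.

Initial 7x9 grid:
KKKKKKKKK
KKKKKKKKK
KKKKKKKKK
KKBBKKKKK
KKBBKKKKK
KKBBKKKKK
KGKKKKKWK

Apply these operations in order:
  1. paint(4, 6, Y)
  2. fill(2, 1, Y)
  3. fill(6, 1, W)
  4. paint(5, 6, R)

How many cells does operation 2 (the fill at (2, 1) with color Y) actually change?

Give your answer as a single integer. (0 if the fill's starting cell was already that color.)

After op 1 paint(4,6,Y):
KKKKKKKKK
KKKKKKKKK
KKKKKKKKK
KKBBKKKKK
KKBBKKYKK
KKBBKKKKK
KGKKKKKWK
After op 2 fill(2,1,Y) [54 cells changed]:
YYYYYYYYY
YYYYYYYYY
YYYYYYYYY
YYBBYYYYY
YYBBYYYYY
YYBBYYYYY
YGYYYYYWY

Answer: 54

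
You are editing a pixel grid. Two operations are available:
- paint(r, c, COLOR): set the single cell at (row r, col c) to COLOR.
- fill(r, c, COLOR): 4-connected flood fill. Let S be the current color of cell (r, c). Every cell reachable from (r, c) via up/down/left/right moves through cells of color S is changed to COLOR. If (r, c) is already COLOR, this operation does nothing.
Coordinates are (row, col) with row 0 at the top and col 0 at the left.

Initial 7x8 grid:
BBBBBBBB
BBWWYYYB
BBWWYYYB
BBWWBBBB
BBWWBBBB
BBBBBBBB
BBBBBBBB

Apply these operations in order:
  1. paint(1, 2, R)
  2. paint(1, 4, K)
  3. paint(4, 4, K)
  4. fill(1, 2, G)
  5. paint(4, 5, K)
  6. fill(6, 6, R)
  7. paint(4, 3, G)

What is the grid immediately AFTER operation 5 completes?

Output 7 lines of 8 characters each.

Answer: BBBBBBBB
BBGWKYYB
BBWWYYYB
BBWWBBBB
BBWWKKBB
BBBBBBBB
BBBBBBBB

Derivation:
After op 1 paint(1,2,R):
BBBBBBBB
BBRWYYYB
BBWWYYYB
BBWWBBBB
BBWWBBBB
BBBBBBBB
BBBBBBBB
After op 2 paint(1,4,K):
BBBBBBBB
BBRWKYYB
BBWWYYYB
BBWWBBBB
BBWWBBBB
BBBBBBBB
BBBBBBBB
After op 3 paint(4,4,K):
BBBBBBBB
BBRWKYYB
BBWWYYYB
BBWWBBBB
BBWWKBBB
BBBBBBBB
BBBBBBBB
After op 4 fill(1,2,G) [1 cells changed]:
BBBBBBBB
BBGWKYYB
BBWWYYYB
BBWWBBBB
BBWWKBBB
BBBBBBBB
BBBBBBBB
After op 5 paint(4,5,K):
BBBBBBBB
BBGWKYYB
BBWWYYYB
BBWWBBBB
BBWWKKBB
BBBBBBBB
BBBBBBBB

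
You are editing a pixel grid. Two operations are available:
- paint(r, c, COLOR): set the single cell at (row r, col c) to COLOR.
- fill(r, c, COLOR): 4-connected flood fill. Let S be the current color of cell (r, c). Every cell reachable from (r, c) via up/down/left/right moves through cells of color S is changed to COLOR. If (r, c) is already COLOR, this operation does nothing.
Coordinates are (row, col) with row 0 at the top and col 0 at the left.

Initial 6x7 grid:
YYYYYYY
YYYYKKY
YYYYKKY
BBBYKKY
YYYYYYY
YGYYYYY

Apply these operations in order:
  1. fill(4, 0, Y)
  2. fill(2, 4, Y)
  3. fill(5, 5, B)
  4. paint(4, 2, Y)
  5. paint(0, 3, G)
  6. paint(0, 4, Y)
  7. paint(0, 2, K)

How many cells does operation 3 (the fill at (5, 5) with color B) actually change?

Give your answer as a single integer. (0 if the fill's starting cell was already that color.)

After op 1 fill(4,0,Y) [0 cells changed]:
YYYYYYY
YYYYKKY
YYYYKKY
BBBYKKY
YYYYYYY
YGYYYYY
After op 2 fill(2,4,Y) [6 cells changed]:
YYYYYYY
YYYYYYY
YYYYYYY
BBBYYYY
YYYYYYY
YGYYYYY
After op 3 fill(5,5,B) [38 cells changed]:
BBBBBBB
BBBBBBB
BBBBBBB
BBBBBBB
BBBBBBB
BGBBBBB

Answer: 38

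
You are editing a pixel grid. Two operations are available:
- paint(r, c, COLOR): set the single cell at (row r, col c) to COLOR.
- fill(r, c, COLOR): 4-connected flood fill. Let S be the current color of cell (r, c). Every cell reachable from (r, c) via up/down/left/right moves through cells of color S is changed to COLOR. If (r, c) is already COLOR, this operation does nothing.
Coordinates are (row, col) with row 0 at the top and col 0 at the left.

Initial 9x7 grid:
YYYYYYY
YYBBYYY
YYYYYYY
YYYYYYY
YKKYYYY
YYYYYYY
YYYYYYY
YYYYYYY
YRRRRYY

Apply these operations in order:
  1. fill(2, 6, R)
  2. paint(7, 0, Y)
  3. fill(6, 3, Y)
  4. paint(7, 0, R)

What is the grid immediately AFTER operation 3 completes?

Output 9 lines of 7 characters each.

Answer: YYYYYYY
YYBBYYY
YYYYYYY
YYYYYYY
YKKYYYY
YYYYYYY
YYYYYYY
YYYYYYY
YYYYYYY

Derivation:
After op 1 fill(2,6,R) [55 cells changed]:
RRRRRRR
RRBBRRR
RRRRRRR
RRRRRRR
RKKRRRR
RRRRRRR
RRRRRRR
RRRRRRR
RRRRRRR
After op 2 paint(7,0,Y):
RRRRRRR
RRBBRRR
RRRRRRR
RRRRRRR
RKKRRRR
RRRRRRR
RRRRRRR
YRRRRRR
RRRRRRR
After op 3 fill(6,3,Y) [58 cells changed]:
YYYYYYY
YYBBYYY
YYYYYYY
YYYYYYY
YKKYYYY
YYYYYYY
YYYYYYY
YYYYYYY
YYYYYYY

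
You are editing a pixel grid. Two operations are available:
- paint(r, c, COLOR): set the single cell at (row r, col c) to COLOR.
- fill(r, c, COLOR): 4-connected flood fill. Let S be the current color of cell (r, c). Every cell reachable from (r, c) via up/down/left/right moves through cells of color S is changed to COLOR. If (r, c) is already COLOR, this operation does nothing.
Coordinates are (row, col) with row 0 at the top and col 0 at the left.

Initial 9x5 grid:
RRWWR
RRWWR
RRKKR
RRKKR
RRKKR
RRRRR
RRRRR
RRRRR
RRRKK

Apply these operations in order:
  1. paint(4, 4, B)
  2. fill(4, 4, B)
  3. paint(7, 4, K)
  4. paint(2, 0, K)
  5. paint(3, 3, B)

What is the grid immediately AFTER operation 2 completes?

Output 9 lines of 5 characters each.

After op 1 paint(4,4,B):
RRWWR
RRWWR
RRKKR
RRKKR
RRKKB
RRRRR
RRRRR
RRRRR
RRRKK
After op 2 fill(4,4,B) [0 cells changed]:
RRWWR
RRWWR
RRKKR
RRKKR
RRKKB
RRRRR
RRRRR
RRRRR
RRRKK

Answer: RRWWR
RRWWR
RRKKR
RRKKR
RRKKB
RRRRR
RRRRR
RRRRR
RRRKK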